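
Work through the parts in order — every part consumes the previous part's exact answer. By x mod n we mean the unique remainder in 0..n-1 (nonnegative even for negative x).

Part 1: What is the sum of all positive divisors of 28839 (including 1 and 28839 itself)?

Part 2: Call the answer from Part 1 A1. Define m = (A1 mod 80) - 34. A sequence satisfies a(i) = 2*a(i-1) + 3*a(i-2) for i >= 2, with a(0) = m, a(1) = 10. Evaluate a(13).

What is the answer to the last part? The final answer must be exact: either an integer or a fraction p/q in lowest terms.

Part 1: 28839 = 3 * 9613; sigma = (1 + 3) * (1 + 9613) = 4 * 9614 = 38456; answer 38456
Part 2: A1 = 38456; m = 22; a(2) = 2*(10) + 3*(22) = 86; iterating: a(2)=86, a(3)=202, a(4)=662, a(5)=1930, a(6)=5846, a(7)=17482, a(8)=52502, a(9)=157450, a(10)=472406, a(11)=1417162, a(12)=4251542, a(13)=12754570; answer 12754570

12754570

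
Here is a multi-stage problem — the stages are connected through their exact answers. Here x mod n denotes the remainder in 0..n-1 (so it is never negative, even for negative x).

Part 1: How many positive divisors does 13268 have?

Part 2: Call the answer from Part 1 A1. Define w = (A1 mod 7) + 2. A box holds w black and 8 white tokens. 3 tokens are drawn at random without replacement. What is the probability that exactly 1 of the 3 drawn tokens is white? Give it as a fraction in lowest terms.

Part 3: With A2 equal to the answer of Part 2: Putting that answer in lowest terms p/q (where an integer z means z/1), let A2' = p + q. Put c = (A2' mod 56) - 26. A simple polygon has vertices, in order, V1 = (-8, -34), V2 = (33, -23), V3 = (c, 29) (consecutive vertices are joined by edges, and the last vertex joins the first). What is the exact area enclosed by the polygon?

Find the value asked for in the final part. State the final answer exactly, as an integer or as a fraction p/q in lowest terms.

Part 1: 13268 = 2^2 * 31 * 107; number of divisors = (2+1) * (1+1) * (1+1) = 12; answer 12
Part 2: A1 = 12; w = 7; total draws C(15,3) = 455; favorable C(8,1)*C(7,2) = 168; P = 24/65; answer 24/65
Part 3: A2 = 24/65; threaded value p + q = 89; c = 7; cross terms: (-8*-23 - 33*-34)=1306, (33*29 - 7*-23)=1118, (7*-34 - -8*29)=-6; twice the area = |2418| = 2418; area = 1209; answer 1209

1209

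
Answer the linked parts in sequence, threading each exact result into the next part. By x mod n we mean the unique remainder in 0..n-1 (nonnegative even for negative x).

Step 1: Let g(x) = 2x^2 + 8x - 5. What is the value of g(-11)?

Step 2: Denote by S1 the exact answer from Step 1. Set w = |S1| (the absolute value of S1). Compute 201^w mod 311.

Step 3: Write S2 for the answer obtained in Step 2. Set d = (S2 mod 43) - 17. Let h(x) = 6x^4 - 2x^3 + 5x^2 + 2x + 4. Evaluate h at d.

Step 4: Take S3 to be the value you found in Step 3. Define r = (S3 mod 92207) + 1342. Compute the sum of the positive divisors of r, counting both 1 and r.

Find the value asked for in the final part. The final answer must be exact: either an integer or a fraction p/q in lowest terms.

Step 1: 2*(-11)^2 + 8*(-11)^1 - 5 = (242) + (-88) + (-5) = 149; answer 149
Step 2: S1 = 149; w = 149; squarings mod 311: 201^1=201, 201^2=282, 201^4=219, 201^8=67, 201^16=135, 201^32=187, 201^64=137, 201^128=109; 201^149 = 201^1 * 201^4 * 201^16 * 201^128 = 292 (mod 311); answer 292
Step 3: S2 = 292; d = 17; 6*(17)^4 - 2*(17)^3 + 5*(17)^2 + 2*(17)^1 + 4 = (501126) + (-9826) + (1445) + (34) + (4) = 492783; answer 492783
Step 4: S3 = 492783; r = 33090; 33090 = 2 * 3 * 5 * 1103; sigma = (1 + 2) * (1 + 3) * (1 + 5) * (1 + 1103) = 3 * 4 * 6 * 1104 = 79488; answer 79488

79488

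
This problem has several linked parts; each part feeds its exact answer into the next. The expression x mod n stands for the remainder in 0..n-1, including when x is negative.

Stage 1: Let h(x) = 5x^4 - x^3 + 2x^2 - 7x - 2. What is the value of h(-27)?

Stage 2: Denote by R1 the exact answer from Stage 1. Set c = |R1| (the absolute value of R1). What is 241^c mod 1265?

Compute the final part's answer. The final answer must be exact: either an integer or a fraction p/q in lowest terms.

1011

Stage 1: 5*(-27)^4 - 1*(-27)^3 + 2*(-27)^2 - 7*(-27)^1 - 2 = (2657205) + (19683) + (1458) + (189) + (-2) = 2678533; answer 2678533
Stage 2: R1 = 2678533; c = 2678533; squarings mod 1265: 241^1=241, 241^2=1156, 241^4=496, 241^8=606, 241^16=386, 241^32=991, 241^64=441, 241^128=936, 241^256=716, 241^512=331, 241^1024=771, 241^2048=1156, 241^4096=496, 241^8192=606, 241^16384=386, 241^32768=991, 241^65536=441, 241^131072=936, 241^262144=716, 241^524288=331, 241^1048576=771, 241^2097152=1156; 241^2678533 = 241^1 * 241^4 * 241^256 * 241^512 * 241^1024 * 241^2048 * 241^4096 * 241^16384 * 241^32768 * 241^524288 * 241^2097152 = 1011 (mod 1265); answer 1011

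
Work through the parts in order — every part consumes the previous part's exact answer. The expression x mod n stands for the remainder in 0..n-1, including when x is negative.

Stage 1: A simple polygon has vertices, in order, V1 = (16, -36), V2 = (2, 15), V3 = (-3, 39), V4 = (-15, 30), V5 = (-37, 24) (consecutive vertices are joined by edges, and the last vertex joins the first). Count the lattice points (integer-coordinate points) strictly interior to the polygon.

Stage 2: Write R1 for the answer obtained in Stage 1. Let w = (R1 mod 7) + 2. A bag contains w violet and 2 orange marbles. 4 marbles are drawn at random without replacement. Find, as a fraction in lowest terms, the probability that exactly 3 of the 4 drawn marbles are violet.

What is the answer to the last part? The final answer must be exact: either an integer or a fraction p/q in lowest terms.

Stage 1: cross terms: (16*15 - 2*-36)=312, (2*39 - -3*15)=123, (-3*30 - -15*39)=495, (-15*24 - -37*30)=750, (-37*-36 - 16*24)=948; twice the area = |2628| = 2628; area = 1314; boundary points = 1 + 1 + 3 + 2 + 1 = 8; strictly interior points = area - boundary/2 + 1 = 1311; answer 1311
Stage 2: R1 = 1311; w = 4; total draws C(6,4) = 15; favorable C(4,3)*C(2,1) = 8; P = 8/15; answer 8/15

8/15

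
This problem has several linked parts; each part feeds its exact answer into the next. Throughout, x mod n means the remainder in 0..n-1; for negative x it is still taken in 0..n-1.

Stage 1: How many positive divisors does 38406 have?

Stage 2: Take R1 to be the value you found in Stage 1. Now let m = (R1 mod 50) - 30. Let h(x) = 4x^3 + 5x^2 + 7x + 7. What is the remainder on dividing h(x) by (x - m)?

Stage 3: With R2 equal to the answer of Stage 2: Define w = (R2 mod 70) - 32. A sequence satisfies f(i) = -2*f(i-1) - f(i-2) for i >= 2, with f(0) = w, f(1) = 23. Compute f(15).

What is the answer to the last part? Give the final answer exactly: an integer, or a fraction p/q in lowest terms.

Stage 1: 38406 = 2 * 3 * 37 * 173; number of divisors = (1+1) * (1+1) * (1+1) * (1+1) = 16; answer 16
Stage 2: R1 = 16; m = -14; remainder = value at the root: 4*(-14)^3 + 5*(-14)^2 + 7*(-14)^1 + 7 = (-10976) + (980) + (-98) + (7) = -10087; answer -10087
Stage 3: R2 = -10087; w = 31; f(2) = -2*(23) - 1*(31) = -77; iterating: f(2)=-77, f(3)=131, f(4)=-185, f(5)=239, f(6)=-293, f(7)=347, f(8)=-401, f(9)=455, f(10)=-509, f(11)=563, f(12)=-617, f(13)=671, f(14)=-725, f(15)=779; answer 779

779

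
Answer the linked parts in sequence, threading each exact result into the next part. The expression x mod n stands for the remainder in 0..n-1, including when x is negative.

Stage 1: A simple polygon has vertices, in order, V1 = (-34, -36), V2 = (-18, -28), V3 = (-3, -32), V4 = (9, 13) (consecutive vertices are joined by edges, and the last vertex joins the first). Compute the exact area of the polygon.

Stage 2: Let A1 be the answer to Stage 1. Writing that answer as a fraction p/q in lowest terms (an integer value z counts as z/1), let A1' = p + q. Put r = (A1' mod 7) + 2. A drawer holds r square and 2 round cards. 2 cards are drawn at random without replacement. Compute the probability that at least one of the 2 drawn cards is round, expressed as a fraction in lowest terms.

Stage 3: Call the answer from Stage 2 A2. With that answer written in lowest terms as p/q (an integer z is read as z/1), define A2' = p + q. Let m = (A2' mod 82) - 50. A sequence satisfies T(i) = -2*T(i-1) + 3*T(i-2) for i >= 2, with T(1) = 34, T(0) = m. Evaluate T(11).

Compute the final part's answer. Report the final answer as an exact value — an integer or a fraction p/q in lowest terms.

2302906

Stage 1: cross terms: (-34*-28 - -18*-36)=304, (-18*-32 - -3*-28)=492, (-3*13 - 9*-32)=249, (9*-36 - -34*13)=118; twice the area = |1163| = 1163; area = 1163/2; answer 1163/2
Stage 2: A1 = 1163/2; threaded value p + q = 1165; r = 5; total draws C(7,2) = 21; complement C(5,2) = 10; favorable 21 - 10 = 11; P = 11/21; answer 11/21
Stage 3: A2 = 11/21; threaded value p + q = 32; m = -18; T(2) = -2*(34) + 3*(-18) = -122; iterating: T(2)=-122, T(3)=346, T(4)=-1058, T(5)=3154, T(6)=-9482, T(7)=28426, T(8)=-85298, T(9)=255874, T(10)=-767642, T(11)=2302906; answer 2302906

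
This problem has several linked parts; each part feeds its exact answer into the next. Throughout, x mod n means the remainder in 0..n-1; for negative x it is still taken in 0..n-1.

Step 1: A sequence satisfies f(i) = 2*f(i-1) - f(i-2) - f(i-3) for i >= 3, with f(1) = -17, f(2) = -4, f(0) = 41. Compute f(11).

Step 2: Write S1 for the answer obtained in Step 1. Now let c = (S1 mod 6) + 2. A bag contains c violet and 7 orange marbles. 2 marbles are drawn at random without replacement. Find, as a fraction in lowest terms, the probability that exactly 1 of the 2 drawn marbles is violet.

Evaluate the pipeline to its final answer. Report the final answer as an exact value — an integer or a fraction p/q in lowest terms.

Step 1: f(3) = 2*(-4) - 1*(-17) - 1*(41) = -32; iterating: f(3)=-32, f(4)=-43, f(5)=-50, f(6)=-25, f(7)=43, f(8)=161, f(9)=304, f(10)=404, f(11)=343; answer 343
Step 2: S1 = 343; c = 3; total draws C(10,2) = 45; favorable C(3,1)*C(7,1) = 21; P = 7/15; answer 7/15

7/15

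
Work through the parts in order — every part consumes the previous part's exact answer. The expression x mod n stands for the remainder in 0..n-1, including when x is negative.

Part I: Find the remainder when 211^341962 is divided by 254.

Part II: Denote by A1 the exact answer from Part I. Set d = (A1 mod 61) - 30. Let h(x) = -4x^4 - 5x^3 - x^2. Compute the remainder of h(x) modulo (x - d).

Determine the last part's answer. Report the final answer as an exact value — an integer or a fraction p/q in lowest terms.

-29970

Part I: squarings mod 254: 211^1=211, 211^2=71, 211^4=215, 211^8=251, 211^16=9, 211^32=81, 211^64=211, 211^128=71, 211^256=215, 211^512=251, 211^1024=9, 211^2048=81, 211^4096=211, 211^8192=71, 211^16384=215, 211^32768=251, 211^65536=9, 211^131072=81, 211^262144=211; 211^341962 = 211^2 * 211^8 * 211^64 * 211^128 * 211^256 * 211^512 * 211^1024 * 211^4096 * 211^8192 * 211^65536 * 211^262144 = 161 (mod 254); answer 161
Part II: A1 = 161; d = 9; remainder = value at the root: -4*(9)^4 - 5*(9)^3 - 1*(9)^2 = (-26244) + (-3645) + (-81) = -29970; answer -29970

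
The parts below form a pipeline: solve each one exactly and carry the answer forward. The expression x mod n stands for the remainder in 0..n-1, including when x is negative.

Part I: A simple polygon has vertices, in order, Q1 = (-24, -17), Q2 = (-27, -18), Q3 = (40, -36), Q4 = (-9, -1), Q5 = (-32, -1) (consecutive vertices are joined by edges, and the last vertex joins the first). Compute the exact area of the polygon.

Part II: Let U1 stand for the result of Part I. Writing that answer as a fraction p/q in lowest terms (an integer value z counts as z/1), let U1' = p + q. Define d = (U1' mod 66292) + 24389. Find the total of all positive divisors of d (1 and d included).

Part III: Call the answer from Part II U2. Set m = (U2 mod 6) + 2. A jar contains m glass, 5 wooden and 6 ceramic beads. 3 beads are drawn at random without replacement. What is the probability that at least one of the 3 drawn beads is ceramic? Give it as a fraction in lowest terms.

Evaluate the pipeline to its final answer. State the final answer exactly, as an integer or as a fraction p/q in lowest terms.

251/286

Part I: cross terms: (-24*-18 - -27*-17)=-27, (-27*-36 - 40*-18)=1692, (40*-1 - -9*-36)=-364, (-9*-1 - -32*-1)=-23, (-32*-17 - -24*-1)=520; twice the area = |1798| = 1798; area = 899; answer 899
Part II: U1 = 899; threaded value p + q = 900; d = 25289; 25289 = 11^3 * 19; sigma = (1 + 11 + 121 + 1331) * (1 + 19) = 1464 * 20 = 29280; answer 29280
Part III: U2 = 29280; m = 2; total draws C(13,3) = 286; complement C(7,3) = 35; favorable 286 - 35 = 251; P = 251/286; answer 251/286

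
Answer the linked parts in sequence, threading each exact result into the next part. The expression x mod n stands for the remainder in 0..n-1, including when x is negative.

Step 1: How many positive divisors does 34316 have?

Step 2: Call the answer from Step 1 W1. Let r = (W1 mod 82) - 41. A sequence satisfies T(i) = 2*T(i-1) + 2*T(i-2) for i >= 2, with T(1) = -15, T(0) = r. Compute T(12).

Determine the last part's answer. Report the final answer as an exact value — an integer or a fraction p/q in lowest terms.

-1808576

Step 1: 34316 = 2^2 * 23 * 373; number of divisors = (2+1) * (1+1) * (1+1) = 12; answer 12
Step 2: W1 = 12; r = -29; T(2) = 2*(-15) + 2*(-29) = -88; iterating: T(2)=-88, T(3)=-206, T(4)=-588, T(5)=-1588, T(6)=-4352, T(7)=-11880, T(8)=-32464, T(9)=-88688, T(10)=-242304, T(11)=-661984, T(12)=-1808576; answer -1808576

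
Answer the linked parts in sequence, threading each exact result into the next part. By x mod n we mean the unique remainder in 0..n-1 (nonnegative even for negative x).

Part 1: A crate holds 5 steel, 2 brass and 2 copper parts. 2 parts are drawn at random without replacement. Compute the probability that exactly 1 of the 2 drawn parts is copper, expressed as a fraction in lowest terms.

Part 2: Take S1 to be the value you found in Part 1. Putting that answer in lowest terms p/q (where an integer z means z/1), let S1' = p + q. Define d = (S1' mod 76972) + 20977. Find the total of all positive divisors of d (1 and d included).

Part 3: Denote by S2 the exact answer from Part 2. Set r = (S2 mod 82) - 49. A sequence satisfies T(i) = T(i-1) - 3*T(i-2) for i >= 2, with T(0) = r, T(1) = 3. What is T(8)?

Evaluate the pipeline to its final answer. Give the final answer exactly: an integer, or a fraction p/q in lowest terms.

Part 1: total draws C(9,2) = 36; favorable C(2,1)*C(7,1) = 14; P = 7/18; answer 7/18
Part 2: S1 = 7/18; threaded value p + q = 25; d = 21002; 21002 = 2 * 10501; sigma = (1 + 2) * (1 + 10501) = 3 * 10502 = 31506; answer 31506
Part 3: S2 = 31506; r = -31; T(2) = 1*(3) - 3*(-31) = 96; iterating: T(2)=96, T(3)=87, T(4)=-201, T(5)=-462, T(6)=141, T(7)=1527, T(8)=1104; answer 1104

1104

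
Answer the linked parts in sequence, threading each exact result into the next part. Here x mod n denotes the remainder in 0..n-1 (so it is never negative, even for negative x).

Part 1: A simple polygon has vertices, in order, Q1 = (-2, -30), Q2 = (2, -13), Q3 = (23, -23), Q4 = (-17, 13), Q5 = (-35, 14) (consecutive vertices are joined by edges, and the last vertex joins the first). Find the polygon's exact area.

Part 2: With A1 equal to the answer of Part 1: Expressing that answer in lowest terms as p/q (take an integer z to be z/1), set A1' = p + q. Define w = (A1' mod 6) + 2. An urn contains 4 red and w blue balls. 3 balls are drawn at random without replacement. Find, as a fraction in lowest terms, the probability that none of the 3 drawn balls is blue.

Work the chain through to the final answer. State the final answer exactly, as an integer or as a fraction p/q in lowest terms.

Part 1: cross terms: (-2*-13 - 2*-30)=86, (2*-23 - 23*-13)=253, (23*13 - -17*-23)=-92, (-17*14 - -35*13)=217, (-35*-30 - -2*14)=1078; twice the area = |1542| = 1542; area = 771; answer 771
Part 2: A1 = 771; threaded value p + q = 772; w = 6; total draws C(10,3) = 120; favorable C(4,3) = 4; P = 1/30; answer 1/30

1/30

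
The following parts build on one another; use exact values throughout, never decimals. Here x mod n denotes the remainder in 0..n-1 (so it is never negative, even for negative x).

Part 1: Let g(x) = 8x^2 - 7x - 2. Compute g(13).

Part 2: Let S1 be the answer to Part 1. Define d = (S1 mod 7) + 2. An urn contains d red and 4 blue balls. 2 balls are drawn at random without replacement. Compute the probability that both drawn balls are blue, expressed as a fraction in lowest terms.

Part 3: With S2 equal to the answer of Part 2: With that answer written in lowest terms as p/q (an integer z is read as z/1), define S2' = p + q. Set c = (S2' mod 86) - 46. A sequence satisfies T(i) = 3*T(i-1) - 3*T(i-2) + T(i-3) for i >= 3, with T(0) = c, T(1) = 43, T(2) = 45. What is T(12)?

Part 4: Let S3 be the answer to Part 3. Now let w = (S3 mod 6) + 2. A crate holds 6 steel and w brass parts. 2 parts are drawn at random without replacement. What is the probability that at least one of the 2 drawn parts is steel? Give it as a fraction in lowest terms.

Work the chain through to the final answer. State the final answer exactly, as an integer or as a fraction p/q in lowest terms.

Part 1: 8*(13)^2 - 7*(13)^1 - 2 = (1352) + (-91) + (-2) = 1259; answer 1259
Part 2: S1 = 1259; d = 8; total draws C(12,2) = 66; favorable C(4,2) = 6; P = 1/11; answer 1/11
Part 3: S2 = 1/11; threaded value p + q = 12; c = -34; T(3) = 3*(45) - 3*(43) + 1*(-34) = -28; iterating: T(3)=-28, T(4)=-176, T(5)=-399, T(6)=-697, T(7)=-1070, T(8)=-1518, T(9)=-2041, T(10)=-2639, T(11)=-3312, T(12)=-4060; answer -4060
Part 4: S3 = -4060; w = 4; total draws C(10,2) = 45; complement C(4,2) = 6; favorable 45 - 6 = 39; P = 13/15; answer 13/15

13/15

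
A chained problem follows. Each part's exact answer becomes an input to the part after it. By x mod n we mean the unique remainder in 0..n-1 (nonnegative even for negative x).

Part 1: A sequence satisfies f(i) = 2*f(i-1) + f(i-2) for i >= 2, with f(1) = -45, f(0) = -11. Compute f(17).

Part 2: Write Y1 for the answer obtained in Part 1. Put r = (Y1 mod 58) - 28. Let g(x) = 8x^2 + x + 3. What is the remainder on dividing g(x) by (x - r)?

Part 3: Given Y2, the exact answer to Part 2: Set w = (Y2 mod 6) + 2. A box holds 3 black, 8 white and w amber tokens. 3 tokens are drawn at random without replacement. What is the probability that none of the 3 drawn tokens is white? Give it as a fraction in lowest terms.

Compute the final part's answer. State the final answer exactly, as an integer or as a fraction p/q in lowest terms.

Part 1: f(2) = 2*(-45) + 1*(-11) = -101; iterating: f(2)=-101, f(3)=-247, f(4)=-595, f(5)=-1437, f(6)=-3469, f(7)=-8375, f(8)=-20219, f(9)=-48813, f(10)=-117845, f(11)=-284503, f(12)=-686851, f(13)=-1658205, f(14)=-4003261, f(15)=-9664727, f(16)=-23332715, f(17)=-56330157; answer -56330157
Part 2: Y1 = -56330157; r = -5; remainder = value at the root: 8*(-5)^2 + 1*(-5)^1 + 3 = (200) + (-5) + (3) = 198; answer 198
Part 3: Y2 = 198; w = 2; total draws C(13,3) = 286; favorable C(5,3) = 10; P = 5/143; answer 5/143

5/143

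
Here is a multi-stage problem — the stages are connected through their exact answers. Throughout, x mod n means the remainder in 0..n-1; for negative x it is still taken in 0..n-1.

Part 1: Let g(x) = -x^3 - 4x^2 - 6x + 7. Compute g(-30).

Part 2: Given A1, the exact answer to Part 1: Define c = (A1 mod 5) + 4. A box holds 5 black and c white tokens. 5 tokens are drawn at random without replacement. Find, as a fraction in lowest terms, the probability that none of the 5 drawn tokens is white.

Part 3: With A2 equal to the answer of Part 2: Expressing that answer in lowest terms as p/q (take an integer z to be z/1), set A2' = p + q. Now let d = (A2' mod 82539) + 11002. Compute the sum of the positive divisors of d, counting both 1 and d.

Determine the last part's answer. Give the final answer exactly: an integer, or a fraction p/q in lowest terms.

Part 1: -1*(-30)^3 - 4*(-30)^2 - 6*(-30)^1 + 7 = (27000) + (-3600) + (180) + (7) = 23587; answer 23587
Part 2: A1 = 23587; c = 6; total draws C(11,5) = 462; favorable C(5,5) = 1; P = 1/462; answer 1/462
Part 3: A2 = 1/462; threaded value p + q = 463; d = 11465; 11465 = 5 * 2293; sigma = (1 + 5) * (1 + 2293) = 6 * 2294 = 13764; answer 13764

13764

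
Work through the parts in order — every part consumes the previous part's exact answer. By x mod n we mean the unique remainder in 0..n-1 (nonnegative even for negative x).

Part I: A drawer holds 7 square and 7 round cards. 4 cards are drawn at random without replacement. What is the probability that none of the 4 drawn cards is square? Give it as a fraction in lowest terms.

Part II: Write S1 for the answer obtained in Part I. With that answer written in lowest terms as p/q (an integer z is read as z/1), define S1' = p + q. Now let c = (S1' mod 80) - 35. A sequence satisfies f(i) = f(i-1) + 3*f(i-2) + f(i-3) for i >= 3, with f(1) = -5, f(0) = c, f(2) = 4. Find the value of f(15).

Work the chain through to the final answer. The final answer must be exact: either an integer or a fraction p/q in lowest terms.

605382

Part I: total draws C(14,4) = 1001; favorable C(7,4) = 35; P = 5/143; answer 5/143
Part II: S1 = 5/143; threaded value p + q = 148; c = 33; f(3) = 1*(4) + 3*(-5) + 1*(33) = 22; iterating: f(3)=22, f(4)=29, f(5)=99, f(6)=208, f(7)=534, f(8)=1257, f(9)=3067, f(10)=7372, f(11)=17830, f(12)=43013, f(13)=103875, f(14)=250744, f(15)=605382; answer 605382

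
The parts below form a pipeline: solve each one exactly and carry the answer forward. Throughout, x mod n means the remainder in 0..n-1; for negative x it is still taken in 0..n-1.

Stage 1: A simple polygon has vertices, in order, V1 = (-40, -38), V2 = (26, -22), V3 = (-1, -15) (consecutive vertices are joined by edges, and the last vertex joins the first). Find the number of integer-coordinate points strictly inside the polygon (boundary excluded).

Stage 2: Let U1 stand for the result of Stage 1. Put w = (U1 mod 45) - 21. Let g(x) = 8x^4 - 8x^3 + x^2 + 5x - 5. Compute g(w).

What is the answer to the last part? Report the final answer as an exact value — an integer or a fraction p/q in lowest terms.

1216495

Stage 1: cross terms: (-40*-22 - 26*-38)=1868, (26*-15 - -1*-22)=-412, (-1*-38 - -40*-15)=-562; twice the area = |894| = 894; area = 447; boundary points = 2 + 1 + 1 = 4; strictly interior points = area - boundary/2 + 1 = 446; answer 446
Stage 2: U1 = 446; w = 20; 8*(20)^4 - 8*(20)^3 + 1*(20)^2 + 5*(20)^1 - 5 = (1280000) + (-64000) + (400) + (100) + (-5) = 1216495; answer 1216495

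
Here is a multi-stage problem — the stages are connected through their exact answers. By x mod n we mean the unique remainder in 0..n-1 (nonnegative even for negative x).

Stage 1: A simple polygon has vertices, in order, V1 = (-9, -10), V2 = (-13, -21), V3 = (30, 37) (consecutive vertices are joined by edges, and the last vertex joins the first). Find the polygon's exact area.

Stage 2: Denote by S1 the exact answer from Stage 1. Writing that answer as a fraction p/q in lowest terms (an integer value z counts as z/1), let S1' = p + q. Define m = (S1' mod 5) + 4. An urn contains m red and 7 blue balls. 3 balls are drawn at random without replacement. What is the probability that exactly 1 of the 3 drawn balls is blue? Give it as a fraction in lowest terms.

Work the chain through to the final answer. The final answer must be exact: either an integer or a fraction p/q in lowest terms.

Stage 1: cross terms: (-9*-21 - -13*-10)=59, (-13*37 - 30*-21)=149, (30*-10 - -9*37)=33; twice the area = |241| = 241; area = 241/2; answer 241/2
Stage 2: S1 = 241/2; threaded value p + q = 243; m = 7; total draws C(14,3) = 364; favorable C(7,1)*C(7,2) = 147; P = 21/52; answer 21/52

21/52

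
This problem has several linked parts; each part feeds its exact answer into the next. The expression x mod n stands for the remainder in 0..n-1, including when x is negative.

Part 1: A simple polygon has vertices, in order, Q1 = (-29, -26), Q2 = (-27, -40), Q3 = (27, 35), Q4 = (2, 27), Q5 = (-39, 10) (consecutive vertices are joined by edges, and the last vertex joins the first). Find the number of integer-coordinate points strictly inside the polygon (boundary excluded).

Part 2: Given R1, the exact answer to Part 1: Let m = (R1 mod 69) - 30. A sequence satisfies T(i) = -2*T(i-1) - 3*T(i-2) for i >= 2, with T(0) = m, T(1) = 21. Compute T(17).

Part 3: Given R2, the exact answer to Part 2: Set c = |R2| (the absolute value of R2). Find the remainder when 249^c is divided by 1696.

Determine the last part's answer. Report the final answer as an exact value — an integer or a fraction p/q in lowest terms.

9

Part 1: cross terms: (-29*-40 - -27*-26)=458, (-27*35 - 27*-40)=135, (27*27 - 2*35)=659, (2*10 - -39*27)=1073, (-39*-26 - -29*10)=1304; twice the area = |3629| = 3629; area = 3629/2; boundary points = 2 + 3 + 1 + 1 + 2 = 9; strictly interior points = area - boundary/2 + 1 = 1811; answer 1811
Part 2: R1 = 1811; m = -13; T(2) = -2*(21) - 3*(-13) = -3; iterating: T(2)=-3, T(3)=-57, T(4)=123, T(5)=-75, T(6)=-219, T(7)=663, T(8)=-669, T(9)=-651, T(10)=3309, T(11)=-4665, T(12)=-597, T(13)=15189, T(14)=-28587, T(15)=11607, T(16)=62547, T(17)=-159915; answer -159915
Part 3: R2 = -159915; c = 159915; squarings mod 1696: 249^1=249, 249^2=945, 249^4=929, 249^8=1473, 249^16=545, 249^32=225, 249^64=1441, 249^128=577, 249^256=513, 249^512=289, 249^1024=417, 249^2048=897, 249^4096=705, 249^8192=97, 249^16384=929, 249^32768=1473, 249^65536=545, 249^131072=225; 249^159915 = 249^1 * 249^2 * 249^8 * 249^32 * 249^128 * 249^4096 * 249^8192 * 249^16384 * 249^131072 = 9 (mod 1696); answer 9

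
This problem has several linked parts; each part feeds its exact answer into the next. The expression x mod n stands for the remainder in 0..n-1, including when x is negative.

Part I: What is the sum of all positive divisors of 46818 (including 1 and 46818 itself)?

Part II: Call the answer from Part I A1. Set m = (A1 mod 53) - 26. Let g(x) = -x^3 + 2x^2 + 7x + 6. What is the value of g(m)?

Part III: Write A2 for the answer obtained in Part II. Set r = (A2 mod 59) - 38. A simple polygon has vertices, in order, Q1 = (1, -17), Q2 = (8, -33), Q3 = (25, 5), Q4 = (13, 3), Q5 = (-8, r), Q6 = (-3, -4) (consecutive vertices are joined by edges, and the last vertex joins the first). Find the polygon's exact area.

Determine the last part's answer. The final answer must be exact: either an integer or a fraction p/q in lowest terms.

Part I: 46818 = 2 * 3^4 * 17^2; sigma = (1 + 2) * (1 + 3 + 9 + 27 + 81) * (1 + 17 + 289) = 3 * 121 * 307 = 111441; answer 111441
Part II: A1 = 111441; m = 9; -1*(9)^3 + 2*(9)^2 + 7*(9)^1 + 6 = (-729) + (162) + (63) + (6) = -498; answer -498
Part III: A2 = -498; r = -5; cross terms: (1*-33 - 8*-17)=103, (8*5 - 25*-33)=865, (25*3 - 13*5)=10, (13*-5 - -8*3)=-41, (-8*-4 - -3*-5)=17, (-3*-17 - 1*-4)=55; twice the area = |1009| = 1009; area = 1009/2; answer 1009/2

1009/2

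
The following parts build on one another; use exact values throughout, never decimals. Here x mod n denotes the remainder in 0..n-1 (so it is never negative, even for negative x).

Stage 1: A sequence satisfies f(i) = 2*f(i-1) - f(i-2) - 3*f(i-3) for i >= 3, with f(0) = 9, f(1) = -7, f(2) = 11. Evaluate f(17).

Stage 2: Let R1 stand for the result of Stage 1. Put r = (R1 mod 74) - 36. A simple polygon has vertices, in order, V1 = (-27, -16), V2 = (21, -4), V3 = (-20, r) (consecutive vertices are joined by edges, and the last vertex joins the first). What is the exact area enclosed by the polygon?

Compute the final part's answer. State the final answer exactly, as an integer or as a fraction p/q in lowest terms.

Stage 1: f(3) = 2*(11) - 1*(-7) - 3*(9) = 2; iterating: f(3)=2, f(4)=14, f(5)=-7, f(6)=-34, f(7)=-103, f(8)=-151, f(9)=-97, f(10)=266, f(11)=1082, f(12)=2189, f(13)=2498, f(14)=-439, f(15)=-9943, f(16)=-26941, f(17)=-42622; answer -42622
Stage 2: R1 = -42622; r = -34; cross terms: (-27*-4 - 21*-16)=444, (21*-34 - -20*-4)=-794, (-20*-16 - -27*-34)=-598; twice the area = |-948| = 948; area = 474; answer 474

474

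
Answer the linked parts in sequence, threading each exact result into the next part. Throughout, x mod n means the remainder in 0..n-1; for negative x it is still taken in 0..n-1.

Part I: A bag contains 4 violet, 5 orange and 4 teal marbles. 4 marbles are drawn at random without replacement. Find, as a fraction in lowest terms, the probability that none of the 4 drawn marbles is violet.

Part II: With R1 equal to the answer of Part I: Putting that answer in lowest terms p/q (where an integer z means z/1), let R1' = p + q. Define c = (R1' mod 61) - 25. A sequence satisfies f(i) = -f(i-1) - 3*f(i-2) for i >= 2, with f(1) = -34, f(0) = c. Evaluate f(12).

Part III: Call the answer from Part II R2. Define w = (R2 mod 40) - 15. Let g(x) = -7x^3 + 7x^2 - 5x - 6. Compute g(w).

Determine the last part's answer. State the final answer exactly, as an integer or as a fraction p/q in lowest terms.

Part I: total draws C(13,4) = 715; favorable C(9,4) = 126; P = 126/715; answer 126/715
Part II: R1 = 126/715; threaded value p + q = 841; c = 23; f(2) = -1*(-34) - 3*(23) = -35; iterating: f(2)=-35, f(3)=137, f(4)=-32, f(5)=-379, f(6)=475, f(7)=662, f(8)=-2087, f(9)=101, f(10)=6160, f(11)=-6463, f(12)=-12017; answer -12017
Part III: R2 = -12017; w = 8; -7*(8)^3 + 7*(8)^2 - 5*(8)^1 - 6 = (-3584) + (448) + (-40) + (-6) = -3182; answer -3182

-3182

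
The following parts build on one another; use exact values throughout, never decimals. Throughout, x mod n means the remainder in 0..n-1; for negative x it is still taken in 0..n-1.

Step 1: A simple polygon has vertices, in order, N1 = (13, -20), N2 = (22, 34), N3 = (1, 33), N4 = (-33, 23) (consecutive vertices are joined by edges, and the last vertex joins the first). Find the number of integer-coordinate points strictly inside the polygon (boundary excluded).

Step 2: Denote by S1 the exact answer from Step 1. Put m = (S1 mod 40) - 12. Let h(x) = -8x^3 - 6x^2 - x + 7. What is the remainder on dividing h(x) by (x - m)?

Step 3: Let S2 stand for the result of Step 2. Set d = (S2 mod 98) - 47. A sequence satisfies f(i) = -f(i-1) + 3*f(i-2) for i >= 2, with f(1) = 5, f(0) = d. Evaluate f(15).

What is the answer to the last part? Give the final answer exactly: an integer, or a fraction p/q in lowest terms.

-1192492

Step 1: cross terms: (13*34 - 22*-20)=882, (22*33 - 1*34)=692, (1*23 - -33*33)=1112, (-33*-20 - 13*23)=361; twice the area = |3047| = 3047; area = 3047/2; boundary points = 9 + 1 + 2 + 1 = 13; strictly interior points = area - boundary/2 + 1 = 1518; answer 1518
Step 2: S1 = 1518; m = 26; remainder = value at the root: -8*(26)^3 - 6*(26)^2 - 1*(26)^1 + 7 = (-140608) + (-4056) + (-26) + (7) = -144683; answer -144683
Step 3: S2 = -144683; d = 16; f(2) = -1*(5) + 3*(16) = 43; iterating: f(2)=43, f(3)=-28, f(4)=157, f(5)=-241, f(6)=712, f(7)=-1435, f(8)=3571, f(9)=-7876, f(10)=18589, f(11)=-42217, f(12)=97984, f(13)=-224635, f(14)=518587, f(15)=-1192492; answer -1192492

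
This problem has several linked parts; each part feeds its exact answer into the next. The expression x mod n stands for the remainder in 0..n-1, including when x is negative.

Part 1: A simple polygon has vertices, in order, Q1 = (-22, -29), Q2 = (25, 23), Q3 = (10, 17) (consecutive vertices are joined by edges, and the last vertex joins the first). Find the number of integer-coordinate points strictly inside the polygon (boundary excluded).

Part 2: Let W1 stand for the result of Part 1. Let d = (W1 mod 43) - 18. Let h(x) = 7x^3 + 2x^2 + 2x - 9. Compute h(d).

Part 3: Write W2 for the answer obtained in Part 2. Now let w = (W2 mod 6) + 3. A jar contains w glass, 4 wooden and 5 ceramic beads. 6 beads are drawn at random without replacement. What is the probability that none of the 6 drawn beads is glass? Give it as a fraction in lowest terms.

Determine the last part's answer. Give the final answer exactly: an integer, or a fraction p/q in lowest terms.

3/442

Part 1: cross terms: (-22*23 - 25*-29)=219, (25*17 - 10*23)=195, (10*-29 - -22*17)=84; twice the area = |498| = 498; area = 249; boundary points = 1 + 3 + 2 = 6; strictly interior points = area - boundary/2 + 1 = 247; answer 247
Part 2: W1 = 247; d = 14; 7*(14)^3 + 2*(14)^2 + 2*(14)^1 - 9 = (19208) + (392) + (28) + (-9) = 19619; answer 19619
Part 3: W2 = 19619; w = 8; total draws C(17,6) = 12376; favorable C(9,6) = 84; P = 3/442; answer 3/442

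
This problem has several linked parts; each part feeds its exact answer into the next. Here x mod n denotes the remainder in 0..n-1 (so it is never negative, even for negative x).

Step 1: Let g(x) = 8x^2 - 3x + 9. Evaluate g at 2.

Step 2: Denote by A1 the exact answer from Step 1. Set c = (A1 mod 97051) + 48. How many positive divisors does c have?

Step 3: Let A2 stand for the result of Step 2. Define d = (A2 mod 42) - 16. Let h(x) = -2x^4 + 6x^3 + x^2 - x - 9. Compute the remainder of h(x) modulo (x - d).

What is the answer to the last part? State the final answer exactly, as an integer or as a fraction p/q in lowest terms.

Step 1: 8*(2)^2 - 3*(2)^1 + 9 = (32) + (-6) + (9) = 35; answer 35
Step 2: A1 = 35; c = 83; 83 is prime, so its only divisors are 1 and 83; count = 2; answer 2
Step 3: A2 = 2; d = -14; remainder = value at the root: -2*(-14)^4 + 6*(-14)^3 + 1*(-14)^2 - 1*(-14)^1 - 9 = (-76832) + (-16464) + (196) + (14) + (-9) = -93095; answer -93095

-93095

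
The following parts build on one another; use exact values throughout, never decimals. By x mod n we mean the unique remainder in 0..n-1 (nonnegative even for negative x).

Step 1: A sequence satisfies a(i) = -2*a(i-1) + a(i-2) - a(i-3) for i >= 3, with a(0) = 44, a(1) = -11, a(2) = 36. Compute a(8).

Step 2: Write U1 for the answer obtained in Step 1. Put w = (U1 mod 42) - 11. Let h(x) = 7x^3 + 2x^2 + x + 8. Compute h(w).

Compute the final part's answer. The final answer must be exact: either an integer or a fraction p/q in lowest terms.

Step 1: a(3) = -2*(36) + 1*(-11) - 1*(44) = -127; iterating: a(3)=-127, a(4)=301, a(5)=-765, a(6)=1958, a(7)=-4982, a(8)=12687; answer 12687
Step 2: U1 = 12687; w = -8; 7*(-8)^3 + 2*(-8)^2 + 1*(-8)^1 + 8 = (-3584) + (128) + (-8) + (8) = -3456; answer -3456

-3456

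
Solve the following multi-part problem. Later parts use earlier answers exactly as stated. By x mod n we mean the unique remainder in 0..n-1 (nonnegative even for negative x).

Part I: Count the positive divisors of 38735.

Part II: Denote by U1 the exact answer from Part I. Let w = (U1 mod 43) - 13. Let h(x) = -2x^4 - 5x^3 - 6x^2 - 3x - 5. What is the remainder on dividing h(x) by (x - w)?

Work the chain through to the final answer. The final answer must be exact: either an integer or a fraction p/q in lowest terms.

-765

Part I: 38735 = 5 * 61 * 127; number of divisors = (1+1) * (1+1) * (1+1) = 8; answer 8
Part II: U1 = 8; w = -5; remainder = value at the root: -2*(-5)^4 - 5*(-5)^3 - 6*(-5)^2 - 3*(-5)^1 - 5 = (-1250) + (625) + (-150) + (15) + (-5) = -765; answer -765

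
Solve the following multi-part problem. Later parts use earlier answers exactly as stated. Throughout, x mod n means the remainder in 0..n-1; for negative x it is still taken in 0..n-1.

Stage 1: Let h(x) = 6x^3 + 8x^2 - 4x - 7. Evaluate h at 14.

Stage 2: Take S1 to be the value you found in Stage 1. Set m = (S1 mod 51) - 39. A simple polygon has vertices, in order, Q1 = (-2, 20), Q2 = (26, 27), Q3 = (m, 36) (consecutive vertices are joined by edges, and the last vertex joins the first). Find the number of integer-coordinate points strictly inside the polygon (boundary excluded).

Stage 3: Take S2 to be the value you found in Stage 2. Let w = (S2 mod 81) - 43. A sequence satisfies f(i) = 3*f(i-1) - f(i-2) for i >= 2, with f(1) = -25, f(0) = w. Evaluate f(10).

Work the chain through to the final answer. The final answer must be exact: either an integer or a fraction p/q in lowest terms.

-174293

Stage 1: 6*(14)^3 + 8*(14)^2 - 4*(14)^1 - 7 = (16464) + (1568) + (-56) + (-7) = 17969; answer 17969
Stage 2: S1 = 17969; m = -22; cross terms: (-2*27 - 26*20)=-574, (26*36 - -22*27)=1530, (-22*20 - -2*36)=-368; twice the area = |588| = 588; area = 294; boundary points = 7 + 3 + 4 = 14; strictly interior points = area - boundary/2 + 1 = 288; answer 288
Stage 3: S2 = 288; w = 2; f(2) = 3*(-25) - 1*(2) = -77; iterating: f(2)=-77, f(3)=-206, f(4)=-541, f(5)=-1417, f(6)=-3710, f(7)=-9713, f(8)=-25429, f(9)=-66574, f(10)=-174293; answer -174293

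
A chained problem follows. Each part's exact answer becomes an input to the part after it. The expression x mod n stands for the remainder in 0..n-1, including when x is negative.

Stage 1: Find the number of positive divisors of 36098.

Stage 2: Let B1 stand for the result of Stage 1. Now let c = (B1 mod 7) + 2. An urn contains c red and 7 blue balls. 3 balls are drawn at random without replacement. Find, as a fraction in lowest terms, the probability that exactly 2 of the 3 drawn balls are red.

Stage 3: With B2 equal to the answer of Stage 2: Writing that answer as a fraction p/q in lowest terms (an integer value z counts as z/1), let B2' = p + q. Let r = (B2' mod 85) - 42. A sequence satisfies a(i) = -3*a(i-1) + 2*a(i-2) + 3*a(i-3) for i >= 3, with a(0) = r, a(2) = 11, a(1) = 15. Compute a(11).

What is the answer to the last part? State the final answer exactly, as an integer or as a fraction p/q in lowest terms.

101901

Stage 1: 36098 = 2 * 18049; number of divisors = (1+1) * (1+1) = 4; answer 4
Stage 2: B1 = 4; c = 6; total draws C(13,3) = 286; favorable C(6,2)*C(7,1) = 105; P = 105/286; answer 105/286
Stage 3: B2 = 105/286; threaded value p + q = 391; r = 9; a(3) = -3*(11) + 2*(15) + 3*(9) = 24; iterating: a(3)=24, a(4)=-5, a(5)=96, a(6)=-226, a(7)=855, a(8)=-2729, a(9)=9219, a(10)=-30550, a(11)=101901; answer 101901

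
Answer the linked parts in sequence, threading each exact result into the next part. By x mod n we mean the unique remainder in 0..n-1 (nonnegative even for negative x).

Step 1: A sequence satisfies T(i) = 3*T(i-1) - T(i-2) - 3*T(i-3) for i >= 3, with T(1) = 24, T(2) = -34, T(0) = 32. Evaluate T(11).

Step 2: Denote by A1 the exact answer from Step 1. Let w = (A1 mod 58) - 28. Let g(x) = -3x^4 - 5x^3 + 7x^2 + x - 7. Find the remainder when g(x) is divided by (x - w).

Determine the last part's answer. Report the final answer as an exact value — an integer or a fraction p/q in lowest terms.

-437227

Step 1: T(3) = 3*(-34) - 1*(24) - 3*(32) = -222; iterating: T(3)=-222, T(4)=-704, T(5)=-1788, T(6)=-3994, T(7)=-8082, T(8)=-14888, T(9)=-24600, T(10)=-34666, T(11)=-34734; answer -34734
Step 2: A1 = -34734; w = -20; remainder = value at the root: -3*(-20)^4 - 5*(-20)^3 + 7*(-20)^2 + 1*(-20)^1 - 7 = (-480000) + (40000) + (2800) + (-20) + (-7) = -437227; answer -437227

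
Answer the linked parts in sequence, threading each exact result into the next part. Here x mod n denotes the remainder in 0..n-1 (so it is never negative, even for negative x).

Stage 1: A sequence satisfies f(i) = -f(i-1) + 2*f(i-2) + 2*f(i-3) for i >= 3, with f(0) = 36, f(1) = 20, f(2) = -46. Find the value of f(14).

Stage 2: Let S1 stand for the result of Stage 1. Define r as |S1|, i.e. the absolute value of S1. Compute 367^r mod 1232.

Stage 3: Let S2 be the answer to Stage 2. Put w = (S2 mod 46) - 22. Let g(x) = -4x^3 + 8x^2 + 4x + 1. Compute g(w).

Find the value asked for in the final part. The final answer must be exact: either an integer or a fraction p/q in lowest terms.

6249

Stage 1: f(3) = -1*(-46) + 2*(20) + 2*(36) = 158; iterating: f(3)=158, f(4)=-210, f(5)=434, f(6)=-538, f(7)=986, f(8)=-1194, f(9)=2090, f(10)=-2506, f(11)=4298, f(12)=-5130, f(13)=8714, f(14)=-10378; answer -10378
Stage 2: S1 = -10378; r = 10378; squarings mod 1232: 367^1=367, 367^2=401, 367^4=641, 367^8=625, 367^16=81, 367^32=401, 367^64=641, 367^128=625, 367^256=81, 367^512=401, 367^1024=641, 367^2048=625, 367^4096=81, 367^8192=401; 367^10378 = 367^2 * 367^8 * 367^128 * 367^2048 * 367^8192 = 977 (mod 1232); answer 977
Stage 3: S2 = 977; w = -11; -4*(-11)^3 + 8*(-11)^2 + 4*(-11)^1 + 1 = (5324) + (968) + (-44) + (1) = 6249; answer 6249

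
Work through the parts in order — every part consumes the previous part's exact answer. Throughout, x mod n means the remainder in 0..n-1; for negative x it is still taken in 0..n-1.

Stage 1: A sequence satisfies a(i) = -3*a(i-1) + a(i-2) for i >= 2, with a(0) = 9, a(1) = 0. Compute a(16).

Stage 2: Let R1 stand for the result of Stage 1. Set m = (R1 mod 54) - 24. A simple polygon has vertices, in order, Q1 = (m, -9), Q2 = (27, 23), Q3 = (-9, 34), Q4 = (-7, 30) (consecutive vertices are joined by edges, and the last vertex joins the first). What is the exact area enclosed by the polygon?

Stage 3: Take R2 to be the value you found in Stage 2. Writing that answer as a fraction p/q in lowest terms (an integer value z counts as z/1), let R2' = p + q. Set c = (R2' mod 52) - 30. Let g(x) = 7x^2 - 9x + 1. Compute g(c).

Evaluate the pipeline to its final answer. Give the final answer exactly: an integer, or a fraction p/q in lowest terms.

1301

Stage 1: a(2) = -3*(0) + 1*(9) = 9; iterating: a(2)=9, a(3)=-27, a(4)=90, a(5)=-297, a(6)=981, a(7)=-3240, a(8)=10701, a(9)=-35343, a(10)=116730, a(11)=-385533, a(12)=1273329, a(13)=-4205520, a(14)=13889889, a(15)=-45875187, a(16)=151515450; answer 151515450
Stage 2: R1 = 151515450; m = 12; cross terms: (12*23 - 27*-9)=519, (27*34 - -9*23)=1125, (-9*30 - -7*34)=-32, (-7*-9 - 12*30)=-297; twice the area = |1315| = 1315; area = 1315/2; answer 1315/2
Stage 3: R2 = 1315/2; threaded value p + q = 1317; c = -13; 7*(-13)^2 - 9*(-13)^1 + 1 = (1183) + (117) + (1) = 1301; answer 1301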